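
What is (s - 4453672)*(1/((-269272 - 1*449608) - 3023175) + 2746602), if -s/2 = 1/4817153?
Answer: -220503033278565082504550162/18026051469415 ≈ -1.2232e+13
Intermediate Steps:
s = -2/4817153 ≈ -4.1518e-7
(s - 4453672)*(1/((-269272 - 1*449608) - 3023175) + 2746602) = (-2/4817153 - 4453672)*(1/((-269272 - 1*449608) - 3023175) + 2746602) = -21454019435818*(1/((-269272 - 449608) - 3023175) + 2746602)/4817153 = -21454019435818*(1/(-718880 - 3023175) + 2746602)/4817153 = -21454019435818*(1/(-3742055) + 2746602)/4817153 = -21454019435818*(-1/3742055 + 2746602)/4817153 = -21454019435818/4817153*10277935747109/3742055 = -220503033278565082504550162/18026051469415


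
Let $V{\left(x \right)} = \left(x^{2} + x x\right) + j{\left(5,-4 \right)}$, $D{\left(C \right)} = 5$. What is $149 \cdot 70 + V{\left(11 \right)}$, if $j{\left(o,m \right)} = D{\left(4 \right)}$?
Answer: $10677$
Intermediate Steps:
$j{\left(o,m \right)} = 5$
$V{\left(x \right)} = 5 + 2 x^{2}$ ($V{\left(x \right)} = \left(x^{2} + x x\right) + 5 = \left(x^{2} + x^{2}\right) + 5 = 2 x^{2} + 5 = 5 + 2 x^{2}$)
$149 \cdot 70 + V{\left(11 \right)} = 149 \cdot 70 + \left(5 + 2 \cdot 11^{2}\right) = 10430 + \left(5 + 2 \cdot 121\right) = 10430 + \left(5 + 242\right) = 10430 + 247 = 10677$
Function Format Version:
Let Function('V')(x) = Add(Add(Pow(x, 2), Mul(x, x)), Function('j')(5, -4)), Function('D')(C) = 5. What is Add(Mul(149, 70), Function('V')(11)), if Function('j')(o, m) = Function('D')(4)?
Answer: 10677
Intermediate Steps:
Function('j')(o, m) = 5
Function('V')(x) = Add(5, Mul(2, Pow(x, 2))) (Function('V')(x) = Add(Add(Pow(x, 2), Mul(x, x)), 5) = Add(Add(Pow(x, 2), Pow(x, 2)), 5) = Add(Mul(2, Pow(x, 2)), 5) = Add(5, Mul(2, Pow(x, 2))))
Add(Mul(149, 70), Function('V')(11)) = Add(Mul(149, 70), Add(5, Mul(2, Pow(11, 2)))) = Add(10430, Add(5, Mul(2, 121))) = Add(10430, Add(5, 242)) = Add(10430, 247) = 10677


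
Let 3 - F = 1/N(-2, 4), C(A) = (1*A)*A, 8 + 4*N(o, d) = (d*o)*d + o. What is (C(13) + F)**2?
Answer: 13060996/441 ≈ 29617.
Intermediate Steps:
N(o, d) = -2 + o/4 + o*d**2/4 (N(o, d) = -2 + ((d*o)*d + o)/4 = -2 + (o*d**2 + o)/4 = -2 + (o + o*d**2)/4 = -2 + (o/4 + o*d**2/4) = -2 + o/4 + o*d**2/4)
C(A) = A**2 (C(A) = A*A = A**2)
F = 65/21 (F = 3 - 1/(-2 + (1/4)*(-2) + (1/4)*(-2)*4**2) = 3 - 1/(-2 - 1/2 + (1/4)*(-2)*16) = 3 - 1/(-2 - 1/2 - 8) = 3 - 1/(-21/2) = 3 - 1*(-2/21) = 3 + 2/21 = 65/21 ≈ 3.0952)
(C(13) + F)**2 = (13**2 + 65/21)**2 = (169 + 65/21)**2 = (3614/21)**2 = 13060996/441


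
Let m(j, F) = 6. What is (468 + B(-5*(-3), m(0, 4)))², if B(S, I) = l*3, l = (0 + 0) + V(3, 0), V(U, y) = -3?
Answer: 210681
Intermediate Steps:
l = -3 (l = (0 + 0) - 3 = 0 - 3 = -3)
B(S, I) = -9 (B(S, I) = -3*3 = -9)
(468 + B(-5*(-3), m(0, 4)))² = (468 - 9)² = 459² = 210681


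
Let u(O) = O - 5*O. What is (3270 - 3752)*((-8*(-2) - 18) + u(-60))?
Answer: -114716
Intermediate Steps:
u(O) = -4*O
(3270 - 3752)*((-8*(-2) - 18) + u(-60)) = (3270 - 3752)*((-8*(-2) - 18) - 4*(-60)) = -482*((16 - 18) + 240) = -482*(-2 + 240) = -482*238 = -114716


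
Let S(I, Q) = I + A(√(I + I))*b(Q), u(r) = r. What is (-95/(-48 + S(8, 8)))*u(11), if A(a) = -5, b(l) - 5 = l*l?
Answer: 19/7 ≈ 2.7143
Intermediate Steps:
b(l) = 5 + l² (b(l) = 5 + l*l = 5 + l²)
S(I, Q) = -25 + I - 5*Q² (S(I, Q) = I - 5*(5 + Q²) = I + (-25 - 5*Q²) = -25 + I - 5*Q²)
(-95/(-48 + S(8, 8)))*u(11) = (-95/(-48 + (-25 + 8 - 5*8²)))*11 = (-95/(-48 + (-25 + 8 - 5*64)))*11 = (-95/(-48 + (-25 + 8 - 320)))*11 = (-95/(-48 - 337))*11 = (-95/(-385))*11 = -1/385*(-95)*11 = (19/77)*11 = 19/7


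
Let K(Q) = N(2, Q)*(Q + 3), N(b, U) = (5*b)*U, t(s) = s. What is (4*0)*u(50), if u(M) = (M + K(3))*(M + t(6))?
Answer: 0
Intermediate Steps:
N(b, U) = 5*U*b
K(Q) = 10*Q*(3 + Q) (K(Q) = (5*Q*2)*(Q + 3) = (10*Q)*(3 + Q) = 10*Q*(3 + Q))
u(M) = (6 + M)*(180 + M) (u(M) = (M + 10*3*(3 + 3))*(M + 6) = (M + 10*3*6)*(6 + M) = (M + 180)*(6 + M) = (180 + M)*(6 + M) = (6 + M)*(180 + M))
(4*0)*u(50) = (4*0)*(1080 + 50² + 186*50) = 0*(1080 + 2500 + 9300) = 0*12880 = 0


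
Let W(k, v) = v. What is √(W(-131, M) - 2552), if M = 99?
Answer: I*√2453 ≈ 49.528*I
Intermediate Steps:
√(W(-131, M) - 2552) = √(99 - 2552) = √(-2453) = I*√2453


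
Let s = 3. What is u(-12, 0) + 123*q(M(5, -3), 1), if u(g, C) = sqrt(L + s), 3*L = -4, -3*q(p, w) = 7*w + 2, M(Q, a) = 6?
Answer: -369 + sqrt(15)/3 ≈ -367.71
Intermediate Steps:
q(p, w) = -2/3 - 7*w/3 (q(p, w) = -(7*w + 2)/3 = -(2 + 7*w)/3 = -2/3 - 7*w/3)
L = -4/3 (L = (1/3)*(-4) = -4/3 ≈ -1.3333)
u(g, C) = sqrt(15)/3 (u(g, C) = sqrt(-4/3 + 3) = sqrt(5/3) = sqrt(15)/3)
u(-12, 0) + 123*q(M(5, -3), 1) = sqrt(15)/3 + 123*(-2/3 - 7/3*1) = sqrt(15)/3 + 123*(-2/3 - 7/3) = sqrt(15)/3 + 123*(-3) = sqrt(15)/3 - 369 = -369 + sqrt(15)/3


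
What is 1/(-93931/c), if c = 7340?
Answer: -7340/93931 ≈ -0.078142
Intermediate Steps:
1/(-93931/c) = 1/(-93931/7340) = -7340/93931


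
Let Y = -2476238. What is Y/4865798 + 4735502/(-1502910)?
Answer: -6690889753294/1828214118045 ≈ -3.6598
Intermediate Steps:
Y/4865798 + 4735502/(-1502910) = -2476238/4865798 + 4735502/(-1502910) = -2476238*1/4865798 + 4735502*(-1/1502910) = -1238119/2432899 - 2367751/751455 = -6690889753294/1828214118045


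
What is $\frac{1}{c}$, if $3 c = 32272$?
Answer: $\frac{3}{32272} \approx 9.296 \cdot 10^{-5}$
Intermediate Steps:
$c = \frac{32272}{3}$ ($c = \frac{1}{3} \cdot 32272 = \frac{32272}{3} \approx 10757.0$)
$\frac{1}{c} = \frac{1}{\frac{32272}{3}} = \frac{3}{32272}$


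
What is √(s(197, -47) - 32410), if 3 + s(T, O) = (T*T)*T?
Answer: 4*√475810 ≈ 2759.2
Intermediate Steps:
s(T, O) = -3 + T³ (s(T, O) = -3 + (T*T)*T = -3 + T²*T = -3 + T³)
√(s(197, -47) - 32410) = √((-3 + 197³) - 32410) = √((-3 + 7645373) - 32410) = √(7645370 - 32410) = √7612960 = 4*√475810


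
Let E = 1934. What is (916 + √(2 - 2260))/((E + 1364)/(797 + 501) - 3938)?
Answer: -594484/2554113 - 649*I*√2258/2554113 ≈ -0.23276 - 0.012074*I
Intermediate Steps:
(916 + √(2 - 2260))/((E + 1364)/(797 + 501) - 3938) = (916 + √(2 - 2260))/((1934 + 1364)/(797 + 501) - 3938) = (916 + √(-2258))/(3298/1298 - 3938) = (916 + I*√2258)/(3298*(1/1298) - 3938) = (916 + I*√2258)/(1649/649 - 3938) = (916 + I*√2258)/(-2554113/649) = (916 + I*√2258)*(-649/2554113) = -594484/2554113 - 649*I*√2258/2554113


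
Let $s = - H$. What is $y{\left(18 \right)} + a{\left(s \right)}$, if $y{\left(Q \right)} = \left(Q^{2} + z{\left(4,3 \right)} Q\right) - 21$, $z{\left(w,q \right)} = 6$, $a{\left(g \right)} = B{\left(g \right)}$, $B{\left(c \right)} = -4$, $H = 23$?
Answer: $407$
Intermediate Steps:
$s = -23$ ($s = \left(-1\right) 23 = -23$)
$a{\left(g \right)} = -4$
$y{\left(Q \right)} = -21 + Q^{2} + 6 Q$ ($y{\left(Q \right)} = \left(Q^{2} + 6 Q\right) - 21 = -21 + Q^{2} + 6 Q$)
$y{\left(18 \right)} + a{\left(s \right)} = \left(-21 + 18^{2} + 6 \cdot 18\right) - 4 = \left(-21 + 324 + 108\right) - 4 = 411 - 4 = 407$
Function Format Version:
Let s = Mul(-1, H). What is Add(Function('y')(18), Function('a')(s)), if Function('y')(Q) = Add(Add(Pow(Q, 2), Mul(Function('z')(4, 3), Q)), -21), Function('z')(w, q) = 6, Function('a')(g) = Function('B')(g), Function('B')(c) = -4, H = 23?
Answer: 407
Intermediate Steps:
s = -23 (s = Mul(-1, 23) = -23)
Function('a')(g) = -4
Function('y')(Q) = Add(-21, Pow(Q, 2), Mul(6, Q)) (Function('y')(Q) = Add(Add(Pow(Q, 2), Mul(6, Q)), -21) = Add(-21, Pow(Q, 2), Mul(6, Q)))
Add(Function('y')(18), Function('a')(s)) = Add(Add(-21, Pow(18, 2), Mul(6, 18)), -4) = Add(Add(-21, 324, 108), -4) = Add(411, -4) = 407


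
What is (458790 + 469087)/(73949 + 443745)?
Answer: 927877/517694 ≈ 1.7923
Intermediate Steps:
(458790 + 469087)/(73949 + 443745) = 927877/517694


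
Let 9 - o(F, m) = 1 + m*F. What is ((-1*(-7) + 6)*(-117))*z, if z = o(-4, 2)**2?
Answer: -389376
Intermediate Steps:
o(F, m) = 8 - F*m (o(F, m) = 9 - (1 + m*F) = 9 - (1 + F*m) = 9 + (-1 - F*m) = 8 - F*m)
z = 256 (z = (8 - 1*(-4)*2)**2 = (8 + 8)**2 = 16**2 = 256)
((-1*(-7) + 6)*(-117))*z = ((-1*(-7) + 6)*(-117))*256 = ((7 + 6)*(-117))*256 = (13*(-117))*256 = -1521*256 = -389376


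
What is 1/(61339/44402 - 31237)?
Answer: -44402/1386923935 ≈ -3.2015e-5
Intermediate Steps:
1/(61339/44402 - 31237) = 1/(-1386923935/44402) = -44402/1386923935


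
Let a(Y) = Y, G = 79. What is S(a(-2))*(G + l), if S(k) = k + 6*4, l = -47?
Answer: 704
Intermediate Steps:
S(k) = 24 + k (S(k) = k + 24 = 24 + k)
S(a(-2))*(G + l) = (24 - 2)*(79 - 47) = 22*32 = 704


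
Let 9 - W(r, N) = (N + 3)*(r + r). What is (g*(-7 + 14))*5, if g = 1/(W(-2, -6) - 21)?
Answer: -35/24 ≈ -1.4583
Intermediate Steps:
W(r, N) = 9 - 2*r*(3 + N) (W(r, N) = 9 - (N + 3)*(r + r) = 9 - (3 + N)*2*r = 9 - 2*r*(3 + N))
g = -1/24 (g = 1/((9 - 6*(-2) - 2*(-6)*(-2)) - 21) = 1/((9 + 12 - 24) - 21) = 1/(-3 - 21) = 1/(-24) = -1/24 ≈ -0.041667)
(g*(-7 + 14))*5 = -(-7 + 14)/24*5 = -1/24*7*5 = -7/24*5 = -35/24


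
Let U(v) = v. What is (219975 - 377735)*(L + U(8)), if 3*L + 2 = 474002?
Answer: -24927342080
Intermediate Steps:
L = 158000 (L = -⅔ + (⅓)*474002 = -⅔ + 474002/3 = 158000)
(219975 - 377735)*(L + U(8)) = (219975 - 377735)*(158000 + 8) = -157760*158008 = -24927342080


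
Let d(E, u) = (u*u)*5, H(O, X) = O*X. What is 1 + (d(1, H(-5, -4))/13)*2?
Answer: 4013/13 ≈ 308.69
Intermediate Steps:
d(E, u) = 5*u**2 (d(E, u) = u**2*5 = 5*u**2)
1 + (d(1, H(-5, -4))/13)*2 = 1 + ((5*(-5*(-4))**2)/13)*2 = 1 + ((5*20**2)*(1/13))*2 = 1 + ((5*400)*(1/13))*2 = 1 + (2000*(1/13))*2 = 1 + (2000/13)*2 = 1 + 4000/13 = 4013/13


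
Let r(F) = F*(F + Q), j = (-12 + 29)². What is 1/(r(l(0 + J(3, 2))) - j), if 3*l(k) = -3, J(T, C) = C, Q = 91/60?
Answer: -60/17371 ≈ -0.0034540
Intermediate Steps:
Q = 91/60 (Q = 91*(1/60) = 91/60 ≈ 1.5167)
l(k) = -1 (l(k) = (⅓)*(-3) = -1)
j = 289 (j = 17² = 289)
r(F) = F*(91/60 + F) (r(F) = F*(F + 91/60) = F*(91/60 + F))
1/(r(l(0 + J(3, 2))) - j) = 1/((1/60)*(-1)*(91 + 60*(-1)) - 1*289) = 1/((1/60)*(-1)*(91 - 60) - 289) = 1/((1/60)*(-1)*31 - 289) = 1/(-31/60 - 289) = 1/(-17371/60) = -60/17371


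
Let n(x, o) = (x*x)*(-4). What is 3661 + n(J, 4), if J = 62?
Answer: -11715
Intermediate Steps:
n(x, o) = -4*x² (n(x, o) = x²*(-4) = -4*x²)
3661 + n(J, 4) = 3661 - 4*62² = 3661 - 4*3844 = 3661 - 15376 = -11715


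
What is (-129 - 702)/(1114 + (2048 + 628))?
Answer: -831/3790 ≈ -0.21926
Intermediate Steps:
(-129 - 702)/(1114 + (2048 + 628)) = -831/(1114 + 2676) = -831/3790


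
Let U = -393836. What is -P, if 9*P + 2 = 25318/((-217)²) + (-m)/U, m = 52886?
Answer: 4104866351/27818015106 ≈ 0.14756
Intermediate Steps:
P = -4104866351/27818015106 (P = -2/9 + (25318/((-217)²) - 1*52886/(-393836))/9 = -2/9 + (25318/47089 - 52886*(-1/393836))/9 = -2/9 + (25318*(1/47089) + 26443/196918)/9 = -2/9 + (25318/47089 + 26443/196918)/9 = -2/9 + (⅑)*(6230744351/9272671702) = -2/9 + 6230744351/83454045318 = -4104866351/27818015106 ≈ -0.14756)
-P = -1*(-4104866351/27818015106) = 4104866351/27818015106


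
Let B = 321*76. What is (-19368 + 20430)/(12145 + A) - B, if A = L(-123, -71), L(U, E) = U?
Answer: -146643825/6011 ≈ -24396.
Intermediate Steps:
A = -123
B = 24396
(-19368 + 20430)/(12145 + A) - B = (-19368 + 20430)/(12145 - 123) - 1*24396 = 1062/12022 - 24396 = 1062*(1/12022) - 24396 = 531/6011 - 24396 = -146643825/6011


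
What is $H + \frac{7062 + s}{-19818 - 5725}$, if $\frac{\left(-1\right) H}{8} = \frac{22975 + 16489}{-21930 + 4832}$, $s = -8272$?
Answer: $\frac{4042460098}{218367107} \approx 18.512$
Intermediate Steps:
$H = \frac{157856}{8549}$ ($H = - 8 \frac{22975 + 16489}{-21930 + 4832} = - 8 \frac{39464}{-17098} = - 8 \cdot 39464 \left(- \frac{1}{17098}\right) = \left(-8\right) \left(- \frac{19732}{8549}\right) = \frac{157856}{8549} \approx 18.465$)
$H + \frac{7062 + s}{-19818 - 5725} = \frac{157856}{8549} + \frac{7062 - 8272}{-19818 - 5725} = \frac{157856}{8549} - \frac{1210}{-25543} = \frac{157856}{8549} - - \frac{1210}{25543} = \frac{157856}{8549} + \frac{1210}{25543} = \frac{4042460098}{218367107}$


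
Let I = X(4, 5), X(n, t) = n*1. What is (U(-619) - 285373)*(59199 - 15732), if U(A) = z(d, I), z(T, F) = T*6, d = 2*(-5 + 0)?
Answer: -12406916211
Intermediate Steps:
X(n, t) = n
I = 4
d = -10 (d = 2*(-5) = -10)
z(T, F) = 6*T
U(A) = -60 (U(A) = 6*(-10) = -60)
(U(-619) - 285373)*(59199 - 15732) = (-60 - 285373)*(59199 - 15732) = -285433*43467 = -12406916211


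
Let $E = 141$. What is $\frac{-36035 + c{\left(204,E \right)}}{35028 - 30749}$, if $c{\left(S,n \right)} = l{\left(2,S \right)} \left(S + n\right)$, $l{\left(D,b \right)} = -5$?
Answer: $- \frac{37760}{4279} \approx -8.8245$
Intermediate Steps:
$c{\left(S,n \right)} = - 5 S - 5 n$ ($c{\left(S,n \right)} = - 5 \left(S + n\right) = - 5 S - 5 n$)
$\frac{-36035 + c{\left(204,E \right)}}{35028 - 30749} = \frac{-36035 - 1725}{35028 - 30749} = \frac{-36035 - 1725}{4279} = \left(-36035 - 1725\right) \frac{1}{4279} = \left(-37760\right) \frac{1}{4279} = - \frac{37760}{4279}$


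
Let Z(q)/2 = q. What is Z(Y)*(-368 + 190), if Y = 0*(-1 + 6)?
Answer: 0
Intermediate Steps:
Y = 0 (Y = 0*5 = 0)
Z(q) = 2*q
Z(Y)*(-368 + 190) = (2*0)*(-368 + 190) = 0*(-178) = 0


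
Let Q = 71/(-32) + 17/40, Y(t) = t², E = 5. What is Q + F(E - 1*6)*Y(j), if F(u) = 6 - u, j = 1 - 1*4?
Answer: 9793/160 ≈ 61.206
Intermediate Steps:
j = -3 (j = 1 - 4 = -3)
Q = -287/160 (Q = 71*(-1/32) + 17*(1/40) = -71/32 + 17/40 = -287/160 ≈ -1.7938)
Q + F(E - 1*6)*Y(j) = -287/160 + (6 - (5 - 1*6))*(-3)² = -287/160 + (6 - (5 - 6))*9 = -287/160 + (6 - 1*(-1))*9 = -287/160 + (6 + 1)*9 = -287/160 + 7*9 = -287/160 + 63 = 9793/160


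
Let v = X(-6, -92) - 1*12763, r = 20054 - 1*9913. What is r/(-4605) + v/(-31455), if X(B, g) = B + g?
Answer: -384830/214593 ≈ -1.7933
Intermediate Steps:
r = 10141 (r = 20054 - 9913 = 10141)
v = -12861 (v = (-6 - 92) - 1*12763 = -98 - 12763 = -12861)
r/(-4605) + v/(-31455) = 10141/(-4605) - 12861/(-31455) = 10141*(-1/4605) - 12861*(-1/31455) = -10141/4605 + 1429/3495 = -384830/214593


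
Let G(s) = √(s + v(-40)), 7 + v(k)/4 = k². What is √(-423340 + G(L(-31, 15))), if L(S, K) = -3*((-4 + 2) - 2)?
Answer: 2*√(-105835 + √399) ≈ 650.58*I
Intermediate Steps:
v(k) = -28 + 4*k²
L(S, K) = 12 (L(S, K) = -3*(-2 - 2) = -3*(-4) = 12)
G(s) = √(6372 + s) (G(s) = √(s + (-28 + 4*(-40)²)) = √(s + (-28 + 4*1600)) = √(s + (-28 + 6400)) = √(s + 6372) = √(6372 + s))
√(-423340 + G(L(-31, 15))) = √(-423340 + √(6372 + 12)) = √(-423340 + √6384) = √(-423340 + 4*√399)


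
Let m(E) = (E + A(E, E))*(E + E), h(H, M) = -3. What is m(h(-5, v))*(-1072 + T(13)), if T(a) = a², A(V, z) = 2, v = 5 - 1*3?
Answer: -5418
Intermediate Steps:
v = 2 (v = 5 - 3 = 2)
m(E) = 2*E*(2 + E) (m(E) = (E + 2)*(E + E) = (2 + E)*(2*E) = 2*E*(2 + E))
m(h(-5, v))*(-1072 + T(13)) = (2*(-3)*(2 - 3))*(-1072 + 13²) = (2*(-3)*(-1))*(-1072 + 169) = 6*(-903) = -5418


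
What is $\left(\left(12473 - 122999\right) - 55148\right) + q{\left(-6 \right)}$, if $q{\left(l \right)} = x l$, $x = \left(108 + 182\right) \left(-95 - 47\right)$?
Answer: $81406$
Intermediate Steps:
$x = -41180$ ($x = 290 \left(-142\right) = -41180$)
$q{\left(l \right)} = - 41180 l$
$\left(\left(12473 - 122999\right) - 55148\right) + q{\left(-6 \right)} = \left(\left(12473 - 122999\right) - 55148\right) - -247080 = \left(\left(12473 - 122999\right) - 55148\right) + 247080 = \left(-110526 - 55148\right) + 247080 = -165674 + 247080 = 81406$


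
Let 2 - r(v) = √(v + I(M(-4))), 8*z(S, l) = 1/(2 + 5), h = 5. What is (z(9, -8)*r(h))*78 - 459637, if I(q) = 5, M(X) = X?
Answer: -6434879/14 - 39*√10/28 ≈ -4.5964e+5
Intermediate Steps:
z(S, l) = 1/56 (z(S, l) = 1/(8*(2 + 5)) = (⅛)/7 = (⅛)*(⅐) = 1/56)
r(v) = 2 - √(5 + v) (r(v) = 2 - √(v + 5) = 2 - √(5 + v))
(z(9, -8)*r(h))*78 - 459637 = ((2 - √(5 + 5))/56)*78 - 459637 = ((2 - √10)/56)*78 - 459637 = (1/28 - √10/56)*78 - 459637 = (39/14 - 39*√10/28) - 459637 = -6434879/14 - 39*√10/28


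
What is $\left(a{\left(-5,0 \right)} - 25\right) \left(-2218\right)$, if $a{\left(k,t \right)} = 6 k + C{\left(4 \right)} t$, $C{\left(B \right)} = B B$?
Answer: $121990$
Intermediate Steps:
$C{\left(B \right)} = B^{2}$
$a{\left(k,t \right)} = 6 k + 16 t$ ($a{\left(k,t \right)} = 6 k + 4^{2} t = 6 k + 16 t$)
$\left(a{\left(-5,0 \right)} - 25\right) \left(-2218\right) = \left(\left(6 \left(-5\right) + 16 \cdot 0\right) - 25\right) \left(-2218\right) = \left(\left(-30 + 0\right) - 25\right) \left(-2218\right) = \left(-30 - 25\right) \left(-2218\right) = \left(-55\right) \left(-2218\right) = 121990$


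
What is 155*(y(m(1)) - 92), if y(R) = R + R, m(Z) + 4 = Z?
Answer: -15190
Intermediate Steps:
m(Z) = -4 + Z
y(R) = 2*R
155*(y(m(1)) - 92) = 155*(2*(-4 + 1) - 92) = 155*(2*(-3) - 92) = 155*(-6 - 92) = 155*(-98) = -15190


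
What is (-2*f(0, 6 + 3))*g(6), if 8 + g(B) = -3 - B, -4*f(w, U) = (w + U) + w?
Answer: -153/2 ≈ -76.500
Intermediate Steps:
f(w, U) = -w/2 - U/4 (f(w, U) = -((w + U) + w)/4 = -((U + w) + w)/4 = -(U + 2*w)/4 = -w/2 - U/4)
g(B) = -11 - B (g(B) = -8 + (-3 - B) = -11 - B)
(-2*f(0, 6 + 3))*g(6) = (-2*(-1/2*0 - (6 + 3)/4))*(-11 - 1*6) = (-2*(0 - 1/4*9))*(-11 - 6) = -2*(0 - 9/4)*(-17) = -2*(-9/4)*(-17) = (9/2)*(-17) = -153/2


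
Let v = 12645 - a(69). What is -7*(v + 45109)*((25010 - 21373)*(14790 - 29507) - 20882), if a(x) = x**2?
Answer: 19863168897061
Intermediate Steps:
v = 7884 (v = 12645 - 1*69**2 = 12645 - 1*4761 = 12645 - 4761 = 7884)
-7*(v + 45109)*((25010 - 21373)*(14790 - 29507) - 20882) = -7*(7884 + 45109)*((25010 - 21373)*(14790 - 29507) - 20882) = -370951*(3637*(-14717) - 20882) = -370951*(-53525729 - 20882) = -370951*(-53546611) = -7*(-2837595556723) = 19863168897061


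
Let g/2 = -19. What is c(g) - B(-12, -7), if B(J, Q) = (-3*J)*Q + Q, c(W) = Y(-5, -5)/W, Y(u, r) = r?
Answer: 9847/38 ≈ 259.13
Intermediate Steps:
g = -38 (g = 2*(-19) = -38)
c(W) = -5/W
B(J, Q) = Q - 3*J*Q (B(J, Q) = -3*J*Q + Q = Q - 3*J*Q)
c(g) - B(-12, -7) = -5/(-38) - (-7)*(1 - 3*(-12)) = -5*(-1/38) - (-7)*(1 + 36) = 5/38 - (-7)*37 = 5/38 - 1*(-259) = 5/38 + 259 = 9847/38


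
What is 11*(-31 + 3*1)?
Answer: -308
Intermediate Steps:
11*(-31 + 3*1) = 11*(-31 + 3) = 11*(-28) = -308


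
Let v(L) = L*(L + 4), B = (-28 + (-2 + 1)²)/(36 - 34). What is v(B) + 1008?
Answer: 4545/4 ≈ 1136.3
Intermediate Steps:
B = -27/2 (B = (-28 + (-1)²)/2 = (-28 + 1)*(½) = -27*½ = -27/2 ≈ -13.500)
v(L) = L*(4 + L)
v(B) + 1008 = -27*(4 - 27/2)/2 + 1008 = -27/2*(-19/2) + 1008 = 513/4 + 1008 = 4545/4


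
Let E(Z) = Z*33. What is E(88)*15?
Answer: 43560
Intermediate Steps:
E(Z) = 33*Z
E(88)*15 = (33*88)*15 = 2904*15 = 43560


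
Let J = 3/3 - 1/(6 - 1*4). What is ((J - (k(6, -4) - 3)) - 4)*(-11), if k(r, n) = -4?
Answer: -77/2 ≈ -38.500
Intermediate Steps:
J = ½ (J = 3*(⅓) - 1/(6 - 4) = 1 - 1/2 = 1 - 1*½ = 1 - ½ = ½ ≈ 0.50000)
((J - (k(6, -4) - 3)) - 4)*(-11) = ((½ - (-4 - 3)) - 4)*(-11) = ((½ - 1*(-7)) - 4)*(-11) = ((½ + 7) - 4)*(-11) = (15/2 - 4)*(-11) = (7/2)*(-11) = -77/2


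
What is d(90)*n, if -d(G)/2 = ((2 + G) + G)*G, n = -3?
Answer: 98280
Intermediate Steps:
d(G) = -2*G*(2 + 2*G) (d(G) = -2*((2 + G) + G)*G = -2*(2 + 2*G)*G = -2*G*(2 + 2*G))
d(90)*n = -4*90*(1 + 90)*(-3) = -4*90*91*(-3) = -32760*(-3) = 98280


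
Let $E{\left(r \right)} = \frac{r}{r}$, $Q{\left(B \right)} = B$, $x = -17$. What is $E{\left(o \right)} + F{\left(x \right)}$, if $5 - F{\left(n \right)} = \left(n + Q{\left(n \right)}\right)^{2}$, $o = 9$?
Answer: $-1150$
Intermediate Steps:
$F{\left(n \right)} = 5 - 4 n^{2}$ ($F{\left(n \right)} = 5 - \left(n + n\right)^{2} = 5 - \left(2 n\right)^{2} = 5 - 4 n^{2}$)
$E{\left(r \right)} = 1$
$E{\left(o \right)} + F{\left(x \right)} = 1 + \left(5 - 4 \left(-17\right)^{2}\right) = 1 + \left(5 - 1156\right) = 1 - 1151 = -1150$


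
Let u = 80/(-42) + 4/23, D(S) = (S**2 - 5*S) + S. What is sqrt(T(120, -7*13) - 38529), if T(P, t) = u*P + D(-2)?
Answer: I*sqrt(1003782997)/161 ≈ 196.79*I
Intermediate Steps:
D(S) = S**2 - 4*S
u = -836/483 (u = 80*(-1/42) + 4*(1/23) = -40/21 + 4/23 = -836/483 ≈ -1.7308)
T(P, t) = 12 - 836*P/483 (T(P, t) = -836*P/483 - 2*(-4 - 2) = -836*P/483 - 2*(-6) = -836*P/483 + 12 = 12 - 836*P/483)
sqrt(T(120, -7*13) - 38529) = sqrt((12 - 836/483*120) - 38529) = sqrt((12 - 33440/161) - 38529) = sqrt(-31508/161 - 38529) = sqrt(-6234677/161) = I*sqrt(1003782997)/161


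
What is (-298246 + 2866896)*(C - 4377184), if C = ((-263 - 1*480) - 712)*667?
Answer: -13736289976850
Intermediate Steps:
C = -970485 (C = ((-263 - 480) - 712)*667 = (-743 - 712)*667 = -1455*667 = -970485)
(-298246 + 2866896)*(C - 4377184) = (-298246 + 2866896)*(-970485 - 4377184) = 2568650*(-5347669) = -13736289976850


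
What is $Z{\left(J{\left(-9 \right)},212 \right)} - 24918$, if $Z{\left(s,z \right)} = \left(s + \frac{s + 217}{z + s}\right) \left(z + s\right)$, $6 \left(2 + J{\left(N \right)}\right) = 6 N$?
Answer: $-26923$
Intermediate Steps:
$J{\left(N \right)} = -2 + N$ ($J{\left(N \right)} = -2 + \frac{6 N}{6} = -2 + N$)
$Z{\left(s,z \right)} = \left(s + z\right) \left(s + \frac{217 + s}{s + z}\right)$ ($Z{\left(s,z \right)} = \left(s + \frac{217 + s}{s + z}\right) \left(s + z\right) = \left(s + z\right) \left(s + \frac{217 + s}{s + z}\right)$)
$Z{\left(J{\left(-9 \right)},212 \right)} - 24918 = \left(217 - 11 + \left(-2 - 9\right)^{2} + \left(-2 - 9\right) 212\right) - 24918 = \left(217 - 11 + \left(-11\right)^{2} - 2332\right) - 24918 = \left(217 - 11 + 121 - 2332\right) - 24918 = -2005 - 24918 = -26923$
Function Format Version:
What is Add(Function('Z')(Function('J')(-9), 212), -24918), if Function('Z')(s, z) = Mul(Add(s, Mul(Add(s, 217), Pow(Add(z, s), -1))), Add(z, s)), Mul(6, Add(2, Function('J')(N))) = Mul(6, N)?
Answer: -26923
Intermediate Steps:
Function('J')(N) = Add(-2, N) (Function('J')(N) = Add(-2, Mul(Rational(1, 6), Mul(6, N))) = Add(-2, N))
Function('Z')(s, z) = Mul(Add(s, z), Add(s, Mul(Pow(Add(s, z), -1), Add(217, s)))) (Function('Z')(s, z) = Mul(Add(s, Mul(Add(217, s), Pow(Add(s, z), -1))), Add(s, z)) = Mul(Add(s, Mul(Pow(Add(s, z), -1), Add(217, s))), Add(s, z)) = Mul(Add(s, z), Add(s, Mul(Pow(Add(s, z), -1), Add(217, s)))))
Add(Function('Z')(Function('J')(-9), 212), -24918) = Add(Add(217, Add(-2, -9), Pow(Add(-2, -9), 2), Mul(Add(-2, -9), 212)), -24918) = Add(Add(217, -11, Pow(-11, 2), Mul(-11, 212)), -24918) = Add(Add(217, -11, 121, -2332), -24918) = Add(-2005, -24918) = -26923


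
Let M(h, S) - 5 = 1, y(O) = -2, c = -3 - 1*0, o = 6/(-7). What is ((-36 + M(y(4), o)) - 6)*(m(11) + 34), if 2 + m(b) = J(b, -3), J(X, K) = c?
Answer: -1044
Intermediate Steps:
o = -6/7 (o = 6*(-1/7) = -6/7 ≈ -0.85714)
c = -3 (c = -3 + 0 = -3)
J(X, K) = -3
M(h, S) = 6 (M(h, S) = 5 + 1 = 6)
m(b) = -5 (m(b) = -2 - 3 = -5)
((-36 + M(y(4), o)) - 6)*(m(11) + 34) = ((-36 + 6) - 6)*(-5 + 34) = (-30 - 6)*29 = -36*29 = -1044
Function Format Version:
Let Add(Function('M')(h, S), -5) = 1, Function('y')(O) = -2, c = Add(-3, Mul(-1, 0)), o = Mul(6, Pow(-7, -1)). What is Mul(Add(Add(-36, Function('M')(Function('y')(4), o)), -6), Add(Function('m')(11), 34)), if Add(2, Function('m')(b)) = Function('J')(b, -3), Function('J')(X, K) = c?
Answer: -1044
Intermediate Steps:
o = Rational(-6, 7) (o = Mul(6, Rational(-1, 7)) = Rational(-6, 7) ≈ -0.85714)
c = -3 (c = Add(-3, 0) = -3)
Function('J')(X, K) = -3
Function('M')(h, S) = 6 (Function('M')(h, S) = Add(5, 1) = 6)
Function('m')(b) = -5 (Function('m')(b) = Add(-2, -3) = -5)
Mul(Add(Add(-36, Function('M')(Function('y')(4), o)), -6), Add(Function('m')(11), 34)) = Mul(Add(Add(-36, 6), -6), Add(-5, 34)) = Mul(Add(-30, -6), 29) = Mul(-36, 29) = -1044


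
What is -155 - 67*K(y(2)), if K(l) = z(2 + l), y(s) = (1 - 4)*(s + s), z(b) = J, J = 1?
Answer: -222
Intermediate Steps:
z(b) = 1
y(s) = -6*s
K(l) = 1
-155 - 67*K(y(2)) = -155 - 67*1 = -155 - 67 = -222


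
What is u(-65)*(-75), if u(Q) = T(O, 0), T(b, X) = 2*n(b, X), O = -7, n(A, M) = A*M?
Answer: 0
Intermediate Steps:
T(b, X) = 2*X*b (T(b, X) = 2*(b*X) = 2*(X*b) = 2*X*b)
u(Q) = 0 (u(Q) = 2*0*(-7) = 0)
u(-65)*(-75) = 0*(-75) = 0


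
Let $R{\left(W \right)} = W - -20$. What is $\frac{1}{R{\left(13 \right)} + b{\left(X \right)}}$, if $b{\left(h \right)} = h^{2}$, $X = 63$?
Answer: $\frac{1}{4002} \approx 0.00024988$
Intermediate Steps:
$R{\left(W \right)} = 20 + W$ ($R{\left(W \right)} = W + 20 = 20 + W$)
$\frac{1}{R{\left(13 \right)} + b{\left(X \right)}} = \frac{1}{\left(20 + 13\right) + 63^{2}} = \frac{1}{33 + 3969} = \frac{1}{4002}$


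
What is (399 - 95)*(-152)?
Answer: -46208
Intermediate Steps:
(399 - 95)*(-152) = 304*(-152) = -46208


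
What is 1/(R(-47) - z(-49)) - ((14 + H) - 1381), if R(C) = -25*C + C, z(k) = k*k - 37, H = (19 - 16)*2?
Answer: 1682195/1236 ≈ 1361.0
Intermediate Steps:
H = 6 (H = 3*2 = 6)
z(k) = -37 + k² (z(k) = k² - 37 = -37 + k²)
R(C) = -24*C
1/(R(-47) - z(-49)) - ((14 + H) - 1381) = 1/(-24*(-47) - (-37 + (-49)²)) - ((14 + 6) - 1381) = 1/(1128 - (-37 + 2401)) - (20 - 1381) = 1/(1128 - 1*2364) - 1*(-1361) = 1/(1128 - 2364) + 1361 = 1/(-1236) + 1361 = -1/1236 + 1361 = 1682195/1236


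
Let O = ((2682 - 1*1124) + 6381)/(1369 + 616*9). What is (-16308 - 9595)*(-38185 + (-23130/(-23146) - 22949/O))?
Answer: 138433056461906583/91878047 ≈ 1.5067e+9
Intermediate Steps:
O = 7939/6913 (O = ((2682 - 1124) + 6381)/(1369 + 5544) = (1558 + 6381)/6913 = 7939*(1/6913) = 7939/6913 ≈ 1.1484)
(-16308 - 9595)*(-38185 + (-23130/(-23146) - 22949/O)) = (-16308 - 9595)*(-38185 + (-23130/(-23146) - 22949/7939/6913)) = -25903*(-38185 + (-23130*(-1/23146) - 22949*6913/7939)) = -25903*(-38185 + (11565/11573 - 158646437/7939)) = -25903*(-38185 - 1835923400866/91878047) = -25903*(-5344286625561/91878047) = 138433056461906583/91878047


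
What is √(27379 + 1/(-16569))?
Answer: 5*√33406244746/5523 ≈ 165.47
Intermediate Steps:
√(27379 + 1/(-16569)) = √(27379 - 1/16569) = √(453642650/16569) = 5*√33406244746/5523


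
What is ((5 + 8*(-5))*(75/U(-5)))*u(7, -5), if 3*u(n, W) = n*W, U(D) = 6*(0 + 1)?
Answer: 30625/6 ≈ 5104.2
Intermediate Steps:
U(D) = 6 (U(D) = 6*1 = 6)
u(n, W) = W*n/3 (u(n, W) = (n*W)/3 = (W*n)/3 = W*n/3)
((5 + 8*(-5))*(75/U(-5)))*u(7, -5) = ((5 + 8*(-5))*(75/6))*((1/3)*(-5)*7) = ((5 - 40)*(75*(1/6)))*(-35/3) = -35*25/2*(-35/3) = -875/2*(-35/3) = 30625/6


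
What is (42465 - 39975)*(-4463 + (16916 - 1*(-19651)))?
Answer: 79938960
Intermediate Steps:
(42465 - 39975)*(-4463 + (16916 - 1*(-19651))) = 2490*(-4463 + (16916 + 19651)) = 2490*(-4463 + 36567) = 2490*32104 = 79938960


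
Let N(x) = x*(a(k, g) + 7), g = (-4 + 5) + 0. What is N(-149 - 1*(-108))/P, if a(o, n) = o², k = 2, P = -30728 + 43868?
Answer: -451/13140 ≈ -0.034323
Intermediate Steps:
P = 13140
g = 1 (g = 1 + 0 = 1)
N(x) = 11*x (N(x) = x*(2² + 7) = x*(4 + 7) = x*11 = 11*x)
N(-149 - 1*(-108))/P = (11*(-149 - 1*(-108)))/13140 = (11*(-149 + 108))*(1/13140) = (11*(-41))*(1/13140) = -451*1/13140 = -451/13140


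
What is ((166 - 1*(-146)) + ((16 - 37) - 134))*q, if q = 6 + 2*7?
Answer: 3140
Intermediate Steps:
q = 20 (q = 6 + 14 = 20)
((166 - 1*(-146)) + ((16 - 37) - 134))*q = ((166 - 1*(-146)) + ((16 - 37) - 134))*20 = ((166 + 146) + (-21 - 134))*20 = (312 - 155)*20 = 157*20 = 3140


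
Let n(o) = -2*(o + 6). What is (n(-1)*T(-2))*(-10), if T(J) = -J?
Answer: 200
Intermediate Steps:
n(o) = -12 - 2*o (n(o) = -2*(6 + o) = -12 - 2*o)
(n(-1)*T(-2))*(-10) = ((-12 - 2*(-1))*(-1*(-2)))*(-10) = ((-12 + 2)*2)*(-10) = -10*2*(-10) = -20*(-10) = 200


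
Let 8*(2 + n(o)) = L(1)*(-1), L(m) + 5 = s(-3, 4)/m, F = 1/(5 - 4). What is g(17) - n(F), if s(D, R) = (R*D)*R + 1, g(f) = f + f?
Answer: 59/2 ≈ 29.500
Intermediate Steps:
g(f) = 2*f
s(D, R) = 1 + D*R² (s(D, R) = (D*R)*R + 1 = D*R² + 1 = 1 + D*R²)
F = 1 (F = 1/1 = 1)
L(m) = -5 - 47/m (L(m) = -5 + (1 - 3*4²)/m = -5 + (1 - 3*16)/m = -5 + (1 - 48)/m = -5 - 47/m)
n(o) = 9/2 (n(o) = -2 + ((-5 - 47/1)*(-1))/8 = -2 + ((-5 - 47*1)*(-1))/8 = -2 + ((-5 - 47)*(-1))/8 = -2 + (-52*(-1))/8 = -2 + (⅛)*52 = -2 + 13/2 = 9/2)
g(17) - n(F) = 2*17 - 1*9/2 = 34 - 9/2 = 59/2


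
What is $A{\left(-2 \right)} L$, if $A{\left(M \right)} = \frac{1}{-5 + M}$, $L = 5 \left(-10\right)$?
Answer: $\frac{50}{7} \approx 7.1429$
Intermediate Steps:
$L = -50$
$A{\left(-2 \right)} L = \frac{1}{-5 - 2} \left(-50\right) = \frac{1}{-7} \left(-50\right) = \left(- \frac{1}{7}\right) \left(-50\right) = \frac{50}{7}$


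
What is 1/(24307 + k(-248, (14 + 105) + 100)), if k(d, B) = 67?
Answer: 1/24374 ≈ 4.1027e-5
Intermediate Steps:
1/(24307 + k(-248, (14 + 105) + 100)) = 1/(24307 + 67) = 1/24374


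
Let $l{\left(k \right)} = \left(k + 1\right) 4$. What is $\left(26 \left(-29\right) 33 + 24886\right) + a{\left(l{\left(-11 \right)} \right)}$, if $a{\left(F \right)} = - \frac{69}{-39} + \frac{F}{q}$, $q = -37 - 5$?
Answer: $\frac{1835}{273} \approx 6.7216$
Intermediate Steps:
$l{\left(k \right)} = 4 + 4 k$ ($l{\left(k \right)} = \left(1 + k\right) 4 = 4 + 4 k$)
$q = -42$
$a{\left(F \right)} = \frac{23}{13} - \frac{F}{42}$ ($a{\left(F \right)} = - \frac{69}{-39} + \frac{F}{-42} = \left(-69\right) \left(- \frac{1}{39}\right) + F \left(- \frac{1}{42}\right) = \frac{23}{13} - \frac{F}{42}$)
$\left(26 \left(-29\right) 33 + 24886\right) + a{\left(l{\left(-11 \right)} \right)} = \left(26 \left(-29\right) 33 + 24886\right) + \left(\frac{23}{13} - \frac{4 + 4 \left(-11\right)}{42}\right) = \left(\left(-754\right) 33 + 24886\right) + \left(\frac{23}{13} - \frac{4 - 44}{42}\right) = \left(-24882 + 24886\right) + \left(\frac{23}{13} - - \frac{20}{21}\right) = 4 + \left(\frac{23}{13} + \frac{20}{21}\right) = 4 + \frac{743}{273} = \frac{1835}{273}$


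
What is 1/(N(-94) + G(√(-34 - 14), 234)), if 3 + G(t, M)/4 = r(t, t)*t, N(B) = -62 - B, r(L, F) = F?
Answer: -1/172 ≈ -0.0058140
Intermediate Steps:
G(t, M) = -12 + 4*t² (G(t, M) = -12 + 4*(t*t) = -12 + 4*t²)
1/(N(-94) + G(√(-34 - 14), 234)) = 1/((-62 - 1*(-94)) + (-12 + 4*(√(-34 - 14))²)) = 1/((-62 + 94) + (-12 + 4*(√(-48))²)) = 1/(32 + (-12 + 4*(4*I*√3)²)) = 1/(32 + (-12 + 4*(-48))) = 1/(32 + (-12 - 192)) = 1/(32 - 204) = 1/(-172) = -1/172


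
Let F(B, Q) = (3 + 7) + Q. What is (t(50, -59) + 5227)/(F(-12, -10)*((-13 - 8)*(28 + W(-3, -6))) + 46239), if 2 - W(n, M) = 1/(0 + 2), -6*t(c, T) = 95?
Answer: 31267/277434 ≈ 0.11270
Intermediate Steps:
t(c, T) = -95/6 (t(c, T) = -⅙*95 = -95/6)
W(n, M) = 3/2 (W(n, M) = 2 - 1/(0 + 2) = 2 - 1/2 = 2 - 1*½ = 2 - ½ = 3/2)
F(B, Q) = 10 + Q
(t(50, -59) + 5227)/(F(-12, -10)*((-13 - 8)*(28 + W(-3, -6))) + 46239) = (-95/6 + 5227)/((10 - 10)*((-13 - 8)*(28 + 3/2)) + 46239) = 31267/(6*(0*(-21*59/2) + 46239)) = 31267/(6*(0*(-1239/2) + 46239)) = 31267/(6*(0 + 46239)) = (31267/6)/46239 = (31267/6)*(1/46239) = 31267/277434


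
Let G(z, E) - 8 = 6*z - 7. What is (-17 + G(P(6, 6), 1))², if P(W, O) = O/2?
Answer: 4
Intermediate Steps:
P(W, O) = O/2 (P(W, O) = O*(½) = O/2)
G(z, E) = 1 + 6*z (G(z, E) = 8 + (6*z - 7) = 8 + (-7 + 6*z) = 1 + 6*z)
(-17 + G(P(6, 6), 1))² = (-17 + (1 + 6*((½)*6)))² = (-17 + (1 + 6*3))² = (-17 + (1 + 18))² = (-17 + 19)² = 2² = 4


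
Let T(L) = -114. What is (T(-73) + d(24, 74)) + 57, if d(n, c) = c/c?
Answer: -56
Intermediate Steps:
d(n, c) = 1
(T(-73) + d(24, 74)) + 57 = (-114 + 1) + 57 = -113 + 57 = -56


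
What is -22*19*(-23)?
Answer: 9614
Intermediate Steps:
-22*19*(-23) = -418*(-23) = 9614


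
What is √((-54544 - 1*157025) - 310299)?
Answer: 2*I*√130467 ≈ 722.4*I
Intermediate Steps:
√((-54544 - 1*157025) - 310299) = √((-54544 - 157025) - 310299) = √(-211569 - 310299) = √(-521868) = 2*I*√130467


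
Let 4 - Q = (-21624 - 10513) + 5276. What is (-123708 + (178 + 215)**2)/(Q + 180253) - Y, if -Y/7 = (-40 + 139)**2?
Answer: 14209775367/207118 ≈ 68607.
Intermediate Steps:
Q = 26865 (Q = 4 - ((-21624 - 10513) + 5276) = 4 - (-32137 + 5276) = 4 - 1*(-26861) = 4 + 26861 = 26865)
Y = -68607 (Y = -7*(-40 + 139)**2 = -7*99**2 = -7*9801 = -68607)
(-123708 + (178 + 215)**2)/(Q + 180253) - Y = (-123708 + (178 + 215)**2)/(26865 + 180253) - 1*(-68607) = (-123708 + 393**2)/207118 + 68607 = (-123708 + 154449)*(1/207118) + 68607 = 30741*(1/207118) + 68607 = 30741/207118 + 68607 = 14209775367/207118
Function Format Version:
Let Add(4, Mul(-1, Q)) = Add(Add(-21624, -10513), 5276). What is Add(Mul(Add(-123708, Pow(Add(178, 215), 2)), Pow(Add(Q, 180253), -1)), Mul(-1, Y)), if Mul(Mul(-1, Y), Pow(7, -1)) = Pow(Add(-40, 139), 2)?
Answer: Rational(14209775367, 207118) ≈ 68607.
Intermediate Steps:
Q = 26865 (Q = Add(4, Mul(-1, Add(Add(-21624, -10513), 5276))) = Add(4, Mul(-1, Add(-32137, 5276))) = Add(4, Mul(-1, -26861)) = Add(4, 26861) = 26865)
Y = -68607 (Y = Mul(-7, Pow(Add(-40, 139), 2)) = Mul(-7, Pow(99, 2)) = Mul(-7, 9801) = -68607)
Add(Mul(Add(-123708, Pow(Add(178, 215), 2)), Pow(Add(Q, 180253), -1)), Mul(-1, Y)) = Add(Mul(Add(-123708, Pow(Add(178, 215), 2)), Pow(Add(26865, 180253), -1)), Mul(-1, -68607)) = Add(Mul(Add(-123708, Pow(393, 2)), Pow(207118, -1)), 68607) = Add(Mul(Add(-123708, 154449), Rational(1, 207118)), 68607) = Add(Mul(30741, Rational(1, 207118)), 68607) = Add(Rational(30741, 207118), 68607) = Rational(14209775367, 207118)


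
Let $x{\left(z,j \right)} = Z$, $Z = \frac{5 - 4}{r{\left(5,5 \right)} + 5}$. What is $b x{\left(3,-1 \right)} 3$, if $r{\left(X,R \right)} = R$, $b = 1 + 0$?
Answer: $\frac{3}{10} \approx 0.3$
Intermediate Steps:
$b = 1$
$Z = \frac{1}{10}$ ($Z = \frac{5 - 4}{5 + 5} = 1 \cdot \frac{1}{10} = \frac{1}{10} \approx 0.1$)
$x{\left(z,j \right)} = \frac{1}{10}$
$b x{\left(3,-1 \right)} 3 = 1 \cdot \frac{1}{10} \cdot 3 = \frac{1}{10} \cdot 3 = \frac{3}{10}$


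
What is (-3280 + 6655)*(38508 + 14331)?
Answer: 178331625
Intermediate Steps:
(-3280 + 6655)*(38508 + 14331) = 3375*52839 = 178331625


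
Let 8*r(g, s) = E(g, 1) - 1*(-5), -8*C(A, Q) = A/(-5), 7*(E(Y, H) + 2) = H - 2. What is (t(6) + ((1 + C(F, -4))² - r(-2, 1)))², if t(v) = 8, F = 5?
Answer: 15928081/200704 ≈ 79.361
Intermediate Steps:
E(Y, H) = -16/7 + H/7 (E(Y, H) = -2 + (H - 2)/7 = -2 + (-2 + H)/7 = -2 + (-2/7 + H/7) = -16/7 + H/7)
C(A, Q) = A/40 (C(A, Q) = -A/(8*(-5)) = -A*(-1)/(8*5) = -(-1)*A/40 = A/40)
r(g, s) = 5/14 (r(g, s) = ((-16/7 + (⅐)*1) - 1*(-5))/8 = ((-16/7 + ⅐) + 5)/8 = (-15/7 + 5)/8 = (⅛)*(20/7) = 5/14)
(t(6) + ((1 + C(F, -4))² - r(-2, 1)))² = (8 + ((1 + (1/40)*5)² - 1*5/14))² = (8 + ((1 + ⅛)² - 5/14))² = (8 + ((9/8)² - 5/14))² = (8 + (81/64 - 5/14))² = (8 + 407/448)² = (3991/448)² = 15928081/200704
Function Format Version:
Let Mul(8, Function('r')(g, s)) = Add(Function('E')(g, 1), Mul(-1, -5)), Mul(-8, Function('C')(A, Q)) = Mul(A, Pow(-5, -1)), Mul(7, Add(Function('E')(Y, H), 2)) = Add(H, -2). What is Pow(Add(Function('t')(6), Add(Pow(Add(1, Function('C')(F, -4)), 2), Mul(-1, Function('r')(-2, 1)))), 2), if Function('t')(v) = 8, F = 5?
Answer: Rational(15928081, 200704) ≈ 79.361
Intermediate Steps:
Function('E')(Y, H) = Add(Rational(-16, 7), Mul(Rational(1, 7), H)) (Function('E')(Y, H) = Add(-2, Mul(Rational(1, 7), Add(H, -2))) = Add(-2, Mul(Rational(1, 7), Add(-2, H))) = Add(-2, Add(Rational(-2, 7), Mul(Rational(1, 7), H))) = Add(Rational(-16, 7), Mul(Rational(1, 7), H)))
Function('C')(A, Q) = Mul(Rational(1, 40), A) (Function('C')(A, Q) = Mul(Rational(-1, 8), Mul(A, Pow(-5, -1))) = Mul(Rational(-1, 8), Mul(A, Rational(-1, 5))) = Mul(Rational(-1, 8), Mul(Rational(-1, 5), A)) = Mul(Rational(1, 40), A))
Function('r')(g, s) = Rational(5, 14) (Function('r')(g, s) = Mul(Rational(1, 8), Add(Add(Rational(-16, 7), Mul(Rational(1, 7), 1)), Mul(-1, -5))) = Mul(Rational(1, 8), Add(Add(Rational(-16, 7), Rational(1, 7)), 5)) = Mul(Rational(1, 8), Add(Rational(-15, 7), 5)) = Mul(Rational(1, 8), Rational(20, 7)) = Rational(5, 14))
Pow(Add(Function('t')(6), Add(Pow(Add(1, Function('C')(F, -4)), 2), Mul(-1, Function('r')(-2, 1)))), 2) = Pow(Add(8, Add(Pow(Add(1, Mul(Rational(1, 40), 5)), 2), Mul(-1, Rational(5, 14)))), 2) = Pow(Add(8, Add(Pow(Add(1, Rational(1, 8)), 2), Rational(-5, 14))), 2) = Pow(Add(8, Add(Pow(Rational(9, 8), 2), Rational(-5, 14))), 2) = Pow(Add(8, Add(Rational(81, 64), Rational(-5, 14))), 2) = Pow(Add(8, Rational(407, 448)), 2) = Pow(Rational(3991, 448), 2) = Rational(15928081, 200704)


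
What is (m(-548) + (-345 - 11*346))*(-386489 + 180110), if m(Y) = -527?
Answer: 965440962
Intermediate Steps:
(m(-548) + (-345 - 11*346))*(-386489 + 180110) = (-527 + (-345 - 11*346))*(-386489 + 180110) = (-527 + (-345 - 3806))*(-206379) = (-527 - 4151)*(-206379) = -4678*(-206379) = 965440962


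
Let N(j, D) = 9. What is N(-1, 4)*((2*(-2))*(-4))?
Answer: 144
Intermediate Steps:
N(-1, 4)*((2*(-2))*(-4)) = 9*((2*(-2))*(-4)) = 9*(-4*(-4)) = 9*16 = 144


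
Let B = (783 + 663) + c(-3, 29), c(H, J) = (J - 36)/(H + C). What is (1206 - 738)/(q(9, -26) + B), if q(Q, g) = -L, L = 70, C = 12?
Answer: 4212/12377 ≈ 0.34031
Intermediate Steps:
q(Q, g) = -70 (q(Q, g) = -1*70 = -70)
c(H, J) = (-36 + J)/(12 + H) (c(H, J) = (J - 36)/(H + 12) = (-36 + J)/(12 + H))
B = 13007/9 (B = (783 + 663) + (-36 + 29)/(12 - 3) = 1446 - 7/9 = 13007/9 ≈ 1445.2)
(1206 - 738)/(q(9, -26) + B) = (1206 - 738)/(-70 + 13007/9) = 468/(12377/9) = 468*(9/12377) = 4212/12377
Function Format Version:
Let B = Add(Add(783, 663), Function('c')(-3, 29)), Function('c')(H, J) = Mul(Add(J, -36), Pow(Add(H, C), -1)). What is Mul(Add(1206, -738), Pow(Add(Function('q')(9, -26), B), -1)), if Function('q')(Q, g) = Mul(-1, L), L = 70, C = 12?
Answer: Rational(4212, 12377) ≈ 0.34031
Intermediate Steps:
Function('q')(Q, g) = -70 (Function('q')(Q, g) = Mul(-1, 70) = -70)
Function('c')(H, J) = Mul(Pow(Add(12, H), -1), Add(-36, J)) (Function('c')(H, J) = Mul(Add(J, -36), Pow(Add(H, 12), -1)) = Mul(Add(-36, J), Pow(Add(12, H), -1)) = Mul(Pow(Add(12, H), -1), Add(-36, J)))
B = Rational(13007, 9) (B = Add(Add(783, 663), Mul(Pow(Add(12, -3), -1), Add(-36, 29))) = Add(1446, Mul(Pow(9, -1), -7)) = Add(1446, Mul(Rational(1, 9), -7)) = Add(1446, Rational(-7, 9)) = Rational(13007, 9) ≈ 1445.2)
Mul(Add(1206, -738), Pow(Add(Function('q')(9, -26), B), -1)) = Mul(Add(1206, -738), Pow(Add(-70, Rational(13007, 9)), -1)) = Mul(468, Pow(Rational(12377, 9), -1)) = Mul(468, Rational(9, 12377)) = Rational(4212, 12377)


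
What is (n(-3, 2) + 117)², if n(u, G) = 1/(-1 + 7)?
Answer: 494209/36 ≈ 13728.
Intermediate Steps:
n(u, G) = ⅙ (n(u, G) = 1/6 = ⅙)
(n(-3, 2) + 117)² = (⅙ + 117)² = (703/6)² = 494209/36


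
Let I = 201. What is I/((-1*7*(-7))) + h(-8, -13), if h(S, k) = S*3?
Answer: -975/49 ≈ -19.898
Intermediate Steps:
h(S, k) = 3*S
I/((-1*7*(-7))) + h(-8, -13) = 201/(-1*7*(-7)) + 3*(-8) = 201/(-7*(-7)) - 24 = 201/49 - 24 = -975/49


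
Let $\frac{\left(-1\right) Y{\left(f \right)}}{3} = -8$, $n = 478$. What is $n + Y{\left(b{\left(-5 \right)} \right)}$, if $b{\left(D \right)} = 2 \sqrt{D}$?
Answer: $502$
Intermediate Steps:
$Y{\left(f \right)} = 24$ ($Y{\left(f \right)} = \left(-3\right) \left(-8\right) = 24$)
$n + Y{\left(b{\left(-5 \right)} \right)} = 478 + 24 = 502$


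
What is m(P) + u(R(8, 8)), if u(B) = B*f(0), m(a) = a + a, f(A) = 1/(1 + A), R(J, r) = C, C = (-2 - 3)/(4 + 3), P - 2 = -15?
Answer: -187/7 ≈ -26.714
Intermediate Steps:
P = -13 (P = 2 - 15 = -13)
C = -5/7 ≈ -0.71429
R(J, r) = -5/7
m(a) = 2*a
u(B) = B (u(B) = B/(1 + 0) = B/1 = B*1 = B)
m(P) + u(R(8, 8)) = 2*(-13) - 5/7 = -26 - 5/7 = -187/7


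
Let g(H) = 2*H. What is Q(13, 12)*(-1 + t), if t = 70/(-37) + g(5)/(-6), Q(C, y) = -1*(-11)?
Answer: -5566/111 ≈ -50.144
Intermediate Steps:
Q(C, y) = 11
t = -395/111 (t = 70/(-37) + (2*5)/(-6) = 70*(-1/37) + 10*(-⅙) = -70/37 - 5/3 = -395/111 ≈ -3.5586)
Q(13, 12)*(-1 + t) = 11*(-1 - 395/111) = 11*(-506/111) = -5566/111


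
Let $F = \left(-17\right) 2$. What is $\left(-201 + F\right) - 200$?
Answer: $-435$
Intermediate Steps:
$F = -34$
$\left(-201 + F\right) - 200 = \left(-201 - 34\right) - 200 = -235 - 200 = -435$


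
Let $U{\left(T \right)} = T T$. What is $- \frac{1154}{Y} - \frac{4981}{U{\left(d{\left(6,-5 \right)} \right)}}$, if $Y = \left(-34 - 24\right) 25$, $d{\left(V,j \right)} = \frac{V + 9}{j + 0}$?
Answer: $- \frac{3606032}{6525} \approx -552.65$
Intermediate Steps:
$d{\left(V,j \right)} = \frac{9 + V}{j}$
$U{\left(T \right)} = T^{2}$
$Y = -1450$ ($Y = \left(-58\right) 25 = -1450$)
$- \frac{1154}{Y} - \frac{4981}{U{\left(d{\left(6,-5 \right)} \right)}} = - \frac{1154}{-1450} - \frac{4981}{\left(\frac{9 + 6}{-5}\right)^{2}} = \left(-1154\right) \left(- \frac{1}{1450}\right) - \frac{4981}{\left(\left(- \frac{1}{5}\right) 15\right)^{2}} = \frac{577}{725} - \frac{4981}{\left(-3\right)^{2}} = \frac{577}{725} - \frac{4981}{9} = - \frac{3606032}{6525}$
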